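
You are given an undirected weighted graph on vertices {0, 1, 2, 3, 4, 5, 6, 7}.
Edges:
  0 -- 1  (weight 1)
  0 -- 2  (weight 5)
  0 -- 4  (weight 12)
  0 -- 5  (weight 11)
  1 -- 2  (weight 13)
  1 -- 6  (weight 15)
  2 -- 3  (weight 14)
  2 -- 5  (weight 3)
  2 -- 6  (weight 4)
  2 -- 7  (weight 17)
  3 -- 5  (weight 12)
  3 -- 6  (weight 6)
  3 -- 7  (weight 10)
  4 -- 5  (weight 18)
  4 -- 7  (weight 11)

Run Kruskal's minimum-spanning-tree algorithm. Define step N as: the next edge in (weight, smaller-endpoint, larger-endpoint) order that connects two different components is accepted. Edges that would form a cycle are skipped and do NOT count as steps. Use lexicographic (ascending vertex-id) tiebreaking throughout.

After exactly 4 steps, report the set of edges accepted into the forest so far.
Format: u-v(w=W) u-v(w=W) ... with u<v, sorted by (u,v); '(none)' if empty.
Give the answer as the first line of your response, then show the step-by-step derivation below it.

0-1(w=1) 0-2(w=5) 2-5(w=3) 2-6(w=4)

step 1: add edge 0-1 (w=1); MST = {0-1(w=1)}
step 2: add edge 2-5 (w=3); MST = {0-1(w=1) 2-5(w=3)}
step 3: add edge 2-6 (w=4); MST = {0-1(w=1) 2-5(w=3) 2-6(w=4)}
step 4: add edge 0-2 (w=5); MST = {0-1(w=1) 0-2(w=5) 2-5(w=3) 2-6(w=4)}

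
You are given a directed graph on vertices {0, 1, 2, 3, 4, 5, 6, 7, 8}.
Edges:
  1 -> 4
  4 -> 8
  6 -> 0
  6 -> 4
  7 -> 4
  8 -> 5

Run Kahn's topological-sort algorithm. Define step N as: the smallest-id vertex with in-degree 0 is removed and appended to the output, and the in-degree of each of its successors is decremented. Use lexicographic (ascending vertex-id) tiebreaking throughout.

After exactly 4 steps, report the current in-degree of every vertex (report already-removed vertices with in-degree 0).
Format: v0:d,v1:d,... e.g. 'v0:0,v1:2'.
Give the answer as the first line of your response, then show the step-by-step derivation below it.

v0:0,v1:0,v2:0,v3:0,v4:1,v5:1,v6:0,v7:0,v8:1

step 1: output 1; order=[1]; indeg=(1,0,0,0,2,1,0,0,1)
step 2: output 2; order=[1,2]; indeg=(1,0,0,0,2,1,0,0,1)
step 3: output 3; order=[1,2,3]; indeg=(1,0,0,0,2,1,0,0,1)
step 4: output 6; order=[1,2,3,6]; indeg=(0,0,0,0,1,1,0,0,1)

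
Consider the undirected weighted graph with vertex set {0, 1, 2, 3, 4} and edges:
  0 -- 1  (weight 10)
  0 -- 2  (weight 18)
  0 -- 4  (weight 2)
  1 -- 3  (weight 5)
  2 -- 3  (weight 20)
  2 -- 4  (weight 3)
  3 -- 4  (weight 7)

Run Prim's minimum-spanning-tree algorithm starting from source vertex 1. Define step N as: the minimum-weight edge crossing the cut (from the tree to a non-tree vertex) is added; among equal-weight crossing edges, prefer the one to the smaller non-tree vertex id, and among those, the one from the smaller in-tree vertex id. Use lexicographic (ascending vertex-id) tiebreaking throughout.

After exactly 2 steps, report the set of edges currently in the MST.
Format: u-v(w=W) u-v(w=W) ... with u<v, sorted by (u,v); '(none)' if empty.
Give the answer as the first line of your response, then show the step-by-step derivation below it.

1-3(w=5) 3-4(w=7)

step 1: add edge 1-3 (w=5); MST = {1-3(w=5)}
step 2: add edge 3-4 (w=7); MST = {1-3(w=5) 3-4(w=7)}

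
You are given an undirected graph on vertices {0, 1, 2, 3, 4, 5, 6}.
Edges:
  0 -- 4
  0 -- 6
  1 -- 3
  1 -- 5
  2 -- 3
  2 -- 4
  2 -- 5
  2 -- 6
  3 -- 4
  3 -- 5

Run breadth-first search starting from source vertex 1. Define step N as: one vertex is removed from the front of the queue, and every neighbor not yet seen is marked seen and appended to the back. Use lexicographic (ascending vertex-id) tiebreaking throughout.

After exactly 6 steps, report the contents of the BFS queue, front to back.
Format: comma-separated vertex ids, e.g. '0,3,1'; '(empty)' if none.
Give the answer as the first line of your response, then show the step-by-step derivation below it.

0

step 1: dequeue 1; queue=[3,5]; order=1
step 2: dequeue 3; queue=[5,2,4]; order=1,3
step 3: dequeue 5; queue=[2,4]; order=1,3,5
step 4: dequeue 2; queue=[4,6]; order=1,3,5,2
step 5: dequeue 4; queue=[6,0]; order=1,3,5,2,4
step 6: dequeue 6; queue=[0]; order=1,3,5,2,4,6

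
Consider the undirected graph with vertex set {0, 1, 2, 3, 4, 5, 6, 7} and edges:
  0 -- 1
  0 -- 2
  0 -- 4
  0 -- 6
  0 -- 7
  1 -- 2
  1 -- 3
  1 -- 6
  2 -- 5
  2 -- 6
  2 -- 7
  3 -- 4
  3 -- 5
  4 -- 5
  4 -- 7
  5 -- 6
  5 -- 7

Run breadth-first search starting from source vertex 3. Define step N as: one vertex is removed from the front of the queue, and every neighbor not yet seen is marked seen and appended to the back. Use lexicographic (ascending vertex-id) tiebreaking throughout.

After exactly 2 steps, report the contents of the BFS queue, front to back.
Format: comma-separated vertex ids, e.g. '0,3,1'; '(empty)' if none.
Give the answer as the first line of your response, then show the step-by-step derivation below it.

4,5,0,2,6

step 1: dequeue 3; queue=[1,4,5]; order=3
step 2: dequeue 1; queue=[4,5,0,2,6]; order=3,1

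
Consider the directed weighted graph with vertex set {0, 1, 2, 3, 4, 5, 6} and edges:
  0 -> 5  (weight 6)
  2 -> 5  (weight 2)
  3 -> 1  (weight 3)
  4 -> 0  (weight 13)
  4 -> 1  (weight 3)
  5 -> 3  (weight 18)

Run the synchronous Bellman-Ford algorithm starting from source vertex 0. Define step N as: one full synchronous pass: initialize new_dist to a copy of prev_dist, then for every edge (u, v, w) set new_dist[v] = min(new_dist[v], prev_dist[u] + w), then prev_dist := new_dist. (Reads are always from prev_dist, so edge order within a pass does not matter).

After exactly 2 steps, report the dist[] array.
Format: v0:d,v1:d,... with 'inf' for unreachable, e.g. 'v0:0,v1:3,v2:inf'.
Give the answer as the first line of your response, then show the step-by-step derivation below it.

v0:0,v1:inf,v2:inf,v3:24,v4:inf,v5:6,v6:inf

step 1: dist = v0:0,v1:inf,v2:inf,v3:inf,v4:inf,v5:6,v6:inf
step 2: dist = v0:0,v1:inf,v2:inf,v3:24,v4:inf,v5:6,v6:inf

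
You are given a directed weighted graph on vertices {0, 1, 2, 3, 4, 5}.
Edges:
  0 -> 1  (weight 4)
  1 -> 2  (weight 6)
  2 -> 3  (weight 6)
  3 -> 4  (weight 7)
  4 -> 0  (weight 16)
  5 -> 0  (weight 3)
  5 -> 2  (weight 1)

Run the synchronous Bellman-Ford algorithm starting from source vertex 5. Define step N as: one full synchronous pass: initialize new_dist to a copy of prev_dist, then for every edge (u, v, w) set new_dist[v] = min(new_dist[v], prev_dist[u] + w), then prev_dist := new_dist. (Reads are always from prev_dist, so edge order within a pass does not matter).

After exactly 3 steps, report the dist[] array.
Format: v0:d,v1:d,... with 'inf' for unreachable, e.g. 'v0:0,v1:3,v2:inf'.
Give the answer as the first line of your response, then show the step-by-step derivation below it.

v0:3,v1:7,v2:1,v3:7,v4:14,v5:0

step 1: dist = v0:3,v1:inf,v2:1,v3:inf,v4:inf,v5:0
step 2: dist = v0:3,v1:7,v2:1,v3:7,v4:inf,v5:0
step 3: dist = v0:3,v1:7,v2:1,v3:7,v4:14,v5:0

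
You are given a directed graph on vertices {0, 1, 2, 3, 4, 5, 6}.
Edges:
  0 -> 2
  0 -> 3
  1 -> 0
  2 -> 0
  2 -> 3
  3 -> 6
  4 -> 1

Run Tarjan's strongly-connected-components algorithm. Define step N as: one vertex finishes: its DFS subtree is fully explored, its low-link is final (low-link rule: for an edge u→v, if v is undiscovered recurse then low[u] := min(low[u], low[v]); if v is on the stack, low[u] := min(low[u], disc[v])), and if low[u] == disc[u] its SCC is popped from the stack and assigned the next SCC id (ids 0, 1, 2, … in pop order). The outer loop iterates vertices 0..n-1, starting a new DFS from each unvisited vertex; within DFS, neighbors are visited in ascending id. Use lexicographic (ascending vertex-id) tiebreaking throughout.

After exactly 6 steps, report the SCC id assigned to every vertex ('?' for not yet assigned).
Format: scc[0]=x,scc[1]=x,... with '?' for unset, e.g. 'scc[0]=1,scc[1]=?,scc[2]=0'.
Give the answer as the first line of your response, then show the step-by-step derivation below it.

scc[0]=2,scc[1]=3,scc[2]=2,scc[3]=1,scc[4]=4,scc[5]=?,scc[6]=0

step 1: low=(low[0]=0,low[1]=?,low[2]=0,low[3]=2,low[4]=?,low[5]=?,low[6]=3); scc=(scc[0]=?,scc[1]=?,scc[2]=?,scc[3]=?,scc[4]=?,scc[5]=?,scc[6]=0)
step 2: low=(low[0]=0,low[1]=?,low[2]=0,low[3]=2,low[4]=?,low[5]=?,low[6]=3); scc=(scc[0]=?,scc[1]=?,scc[2]=?,scc[3]=1,scc[4]=?,scc[5]=?,scc[6]=0)
step 3: low=(low[0]=0,low[1]=?,low[2]=0,low[3]=2,low[4]=?,low[5]=?,low[6]=3); scc=(scc[0]=?,scc[1]=?,scc[2]=?,scc[3]=1,scc[4]=?,scc[5]=?,scc[6]=0)
step 4: low=(low[0]=0,low[1]=?,low[2]=0,low[3]=2,low[4]=?,low[5]=?,low[6]=3); scc=(scc[0]=2,scc[1]=?,scc[2]=2,scc[3]=1,scc[4]=?,scc[5]=?,scc[6]=0)
step 5: low=(low[0]=0,low[1]=4,low[2]=0,low[3]=2,low[4]=?,low[5]=?,low[6]=3); scc=(scc[0]=2,scc[1]=3,scc[2]=2,scc[3]=1,scc[4]=?,scc[5]=?,scc[6]=0)
step 6: low=(low[0]=0,low[1]=4,low[2]=0,low[3]=2,low[4]=5,low[5]=?,low[6]=3); scc=(scc[0]=2,scc[1]=3,scc[2]=2,scc[3]=1,scc[4]=4,scc[5]=?,scc[6]=0)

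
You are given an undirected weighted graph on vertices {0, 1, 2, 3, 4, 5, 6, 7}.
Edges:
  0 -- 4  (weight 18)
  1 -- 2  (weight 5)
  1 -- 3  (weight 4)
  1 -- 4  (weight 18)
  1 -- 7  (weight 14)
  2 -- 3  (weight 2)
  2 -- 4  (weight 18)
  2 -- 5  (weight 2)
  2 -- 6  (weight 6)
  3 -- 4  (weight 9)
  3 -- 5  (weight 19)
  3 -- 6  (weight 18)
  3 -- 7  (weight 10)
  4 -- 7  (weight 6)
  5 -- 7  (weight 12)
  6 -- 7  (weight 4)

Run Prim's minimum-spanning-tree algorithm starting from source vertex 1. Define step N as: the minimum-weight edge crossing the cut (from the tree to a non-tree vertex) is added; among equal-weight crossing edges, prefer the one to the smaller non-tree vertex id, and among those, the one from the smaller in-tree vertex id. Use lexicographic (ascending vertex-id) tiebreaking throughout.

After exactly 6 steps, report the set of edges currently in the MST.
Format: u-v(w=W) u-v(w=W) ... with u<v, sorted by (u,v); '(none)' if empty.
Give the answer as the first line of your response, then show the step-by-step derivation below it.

1-3(w=4) 2-3(w=2) 2-5(w=2) 2-6(w=6) 4-7(w=6) 6-7(w=4)

step 1: add edge 1-3 (w=4); MST = {1-3(w=4)}
step 2: add edge 2-3 (w=2); MST = {1-3(w=4) 2-3(w=2)}
step 3: add edge 2-5 (w=2); MST = {1-3(w=4) 2-3(w=2) 2-5(w=2)}
step 4: add edge 2-6 (w=6); MST = {1-3(w=4) 2-3(w=2) 2-5(w=2) 2-6(w=6)}
step 5: add edge 6-7 (w=4); MST = {1-3(w=4) 2-3(w=2) 2-5(w=2) 2-6(w=6) 6-7(w=4)}
step 6: add edge 4-7 (w=6); MST = {1-3(w=4) 2-3(w=2) 2-5(w=2) 2-6(w=6) 4-7(w=6) 6-7(w=4)}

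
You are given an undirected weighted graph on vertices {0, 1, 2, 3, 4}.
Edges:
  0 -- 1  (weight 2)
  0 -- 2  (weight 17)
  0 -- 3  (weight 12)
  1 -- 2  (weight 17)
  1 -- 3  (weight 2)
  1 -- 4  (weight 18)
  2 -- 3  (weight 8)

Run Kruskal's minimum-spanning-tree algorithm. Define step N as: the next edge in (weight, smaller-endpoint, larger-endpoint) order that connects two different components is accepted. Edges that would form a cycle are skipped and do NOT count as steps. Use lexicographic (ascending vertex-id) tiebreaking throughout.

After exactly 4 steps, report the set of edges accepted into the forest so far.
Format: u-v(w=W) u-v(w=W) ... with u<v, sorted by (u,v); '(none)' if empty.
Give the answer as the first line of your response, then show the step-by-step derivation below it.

0-1(w=2) 1-3(w=2) 1-4(w=18) 2-3(w=8)

step 1: add edge 0-1 (w=2); MST = {0-1(w=2)}
step 2: add edge 1-3 (w=2); MST = {0-1(w=2) 1-3(w=2)}
step 3: add edge 2-3 (w=8); MST = {0-1(w=2) 1-3(w=2) 2-3(w=8)}
step 4: add edge 1-4 (w=18); MST = {0-1(w=2) 1-3(w=2) 1-4(w=18) 2-3(w=8)}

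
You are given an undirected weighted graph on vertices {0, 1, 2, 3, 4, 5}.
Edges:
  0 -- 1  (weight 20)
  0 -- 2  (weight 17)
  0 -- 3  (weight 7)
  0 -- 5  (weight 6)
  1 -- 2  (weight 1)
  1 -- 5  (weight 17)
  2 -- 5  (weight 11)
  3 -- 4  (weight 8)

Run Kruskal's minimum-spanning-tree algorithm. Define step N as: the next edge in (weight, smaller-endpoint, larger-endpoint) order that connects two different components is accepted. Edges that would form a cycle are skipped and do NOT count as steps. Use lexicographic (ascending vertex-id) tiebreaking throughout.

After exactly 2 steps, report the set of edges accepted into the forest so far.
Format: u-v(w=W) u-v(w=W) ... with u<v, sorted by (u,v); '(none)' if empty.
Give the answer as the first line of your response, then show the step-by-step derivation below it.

0-5(w=6) 1-2(w=1)

step 1: add edge 1-2 (w=1); MST = {1-2(w=1)}
step 2: add edge 0-5 (w=6); MST = {0-5(w=6) 1-2(w=1)}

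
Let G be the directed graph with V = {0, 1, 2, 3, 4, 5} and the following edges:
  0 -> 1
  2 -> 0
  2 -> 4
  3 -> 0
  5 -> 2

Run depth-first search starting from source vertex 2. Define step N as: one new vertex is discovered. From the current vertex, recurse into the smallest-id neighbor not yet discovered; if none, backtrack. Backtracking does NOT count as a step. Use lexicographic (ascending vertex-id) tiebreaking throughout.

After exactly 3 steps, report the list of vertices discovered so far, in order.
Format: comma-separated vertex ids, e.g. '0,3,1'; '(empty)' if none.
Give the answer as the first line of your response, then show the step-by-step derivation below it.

2,0,1

step 1: discover 2; path=2; order=2
step 2: discover 0; path=2>0; order=2,0
step 3: discover 1; path=2>0>1; order=2,0,1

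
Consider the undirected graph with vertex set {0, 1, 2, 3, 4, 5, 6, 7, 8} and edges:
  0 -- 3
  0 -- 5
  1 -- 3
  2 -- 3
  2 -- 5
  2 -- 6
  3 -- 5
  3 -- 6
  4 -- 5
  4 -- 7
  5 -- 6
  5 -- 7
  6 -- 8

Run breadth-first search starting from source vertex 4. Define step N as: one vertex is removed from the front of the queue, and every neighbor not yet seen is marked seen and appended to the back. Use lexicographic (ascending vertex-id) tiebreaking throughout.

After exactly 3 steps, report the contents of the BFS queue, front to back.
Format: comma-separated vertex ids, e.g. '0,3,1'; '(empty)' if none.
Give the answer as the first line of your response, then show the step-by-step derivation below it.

0,2,3,6

step 1: dequeue 4; queue=[5,7]; order=4
step 2: dequeue 5; queue=[7,0,2,3,6]; order=4,5
step 3: dequeue 7; queue=[0,2,3,6]; order=4,5,7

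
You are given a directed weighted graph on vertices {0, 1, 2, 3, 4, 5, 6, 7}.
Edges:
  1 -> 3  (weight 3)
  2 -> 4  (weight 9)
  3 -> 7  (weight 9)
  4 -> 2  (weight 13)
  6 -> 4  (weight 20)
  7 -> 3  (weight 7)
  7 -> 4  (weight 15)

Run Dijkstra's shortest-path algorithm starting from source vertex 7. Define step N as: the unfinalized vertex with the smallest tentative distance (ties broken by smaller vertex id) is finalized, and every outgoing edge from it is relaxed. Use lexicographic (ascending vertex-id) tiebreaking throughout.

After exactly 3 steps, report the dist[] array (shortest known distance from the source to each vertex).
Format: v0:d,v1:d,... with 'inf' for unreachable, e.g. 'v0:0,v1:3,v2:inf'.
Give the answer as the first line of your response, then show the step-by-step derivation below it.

v0:inf,v1:inf,v2:28,v3:7,v4:15,v5:inf,v6:inf,v7:0

step 1: dist = v0:inf,v1:inf,v2:inf,v3:7,v4:15,v5:inf,v6:inf,v7:0
step 2: dist = v0:inf,v1:inf,v2:inf,v3:7,v4:15,v5:inf,v6:inf,v7:0
step 3: dist = v0:inf,v1:inf,v2:28,v3:7,v4:15,v5:inf,v6:inf,v7:0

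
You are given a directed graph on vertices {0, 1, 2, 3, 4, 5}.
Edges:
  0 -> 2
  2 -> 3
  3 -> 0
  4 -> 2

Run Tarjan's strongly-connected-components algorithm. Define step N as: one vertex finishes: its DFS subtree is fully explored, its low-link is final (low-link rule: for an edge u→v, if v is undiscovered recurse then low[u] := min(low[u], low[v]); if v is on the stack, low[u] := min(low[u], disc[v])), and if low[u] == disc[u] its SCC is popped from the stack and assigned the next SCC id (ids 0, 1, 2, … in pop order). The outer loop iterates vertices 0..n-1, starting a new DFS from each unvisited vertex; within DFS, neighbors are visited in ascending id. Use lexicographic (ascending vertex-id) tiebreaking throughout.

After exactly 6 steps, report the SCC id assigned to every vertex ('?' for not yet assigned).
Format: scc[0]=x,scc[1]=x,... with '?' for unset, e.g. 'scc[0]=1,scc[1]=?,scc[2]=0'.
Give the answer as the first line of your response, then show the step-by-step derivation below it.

scc[0]=0,scc[1]=1,scc[2]=0,scc[3]=0,scc[4]=2,scc[5]=3

step 1: low=(low[0]=0,low[1]=?,low[2]=1,low[3]=0,low[4]=?,low[5]=?); scc=(scc[0]=?,scc[1]=?,scc[2]=?,scc[3]=?,scc[4]=?,scc[5]=?)
step 2: low=(low[0]=0,low[1]=?,low[2]=0,low[3]=0,low[4]=?,low[5]=?); scc=(scc[0]=?,scc[1]=?,scc[2]=?,scc[3]=?,scc[4]=?,scc[5]=?)
step 3: low=(low[0]=0,low[1]=?,low[2]=0,low[3]=0,low[4]=?,low[5]=?); scc=(scc[0]=0,scc[1]=?,scc[2]=0,scc[3]=0,scc[4]=?,scc[5]=?)
step 4: low=(low[0]=0,low[1]=3,low[2]=0,low[3]=0,low[4]=?,low[5]=?); scc=(scc[0]=0,scc[1]=1,scc[2]=0,scc[3]=0,scc[4]=?,scc[5]=?)
step 5: low=(low[0]=0,low[1]=3,low[2]=0,low[3]=0,low[4]=4,low[5]=?); scc=(scc[0]=0,scc[1]=1,scc[2]=0,scc[3]=0,scc[4]=2,scc[5]=?)
step 6: low=(low[0]=0,low[1]=3,low[2]=0,low[3]=0,low[4]=4,low[5]=5); scc=(scc[0]=0,scc[1]=1,scc[2]=0,scc[3]=0,scc[4]=2,scc[5]=3)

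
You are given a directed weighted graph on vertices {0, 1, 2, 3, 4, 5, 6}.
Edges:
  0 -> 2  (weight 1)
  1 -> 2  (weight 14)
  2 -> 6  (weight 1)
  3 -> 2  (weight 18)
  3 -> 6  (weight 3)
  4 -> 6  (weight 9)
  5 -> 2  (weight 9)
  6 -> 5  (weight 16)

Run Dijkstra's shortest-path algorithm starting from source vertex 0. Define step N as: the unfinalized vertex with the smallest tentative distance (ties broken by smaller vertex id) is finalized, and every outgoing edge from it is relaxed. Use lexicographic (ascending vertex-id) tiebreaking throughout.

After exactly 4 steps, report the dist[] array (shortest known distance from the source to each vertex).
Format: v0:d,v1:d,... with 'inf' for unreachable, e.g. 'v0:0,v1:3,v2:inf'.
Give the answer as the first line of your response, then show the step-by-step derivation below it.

v0:0,v1:inf,v2:1,v3:inf,v4:inf,v5:18,v6:2

step 1: dist = v0:0,v1:inf,v2:1,v3:inf,v4:inf,v5:inf,v6:inf
step 2: dist = v0:0,v1:inf,v2:1,v3:inf,v4:inf,v5:inf,v6:2
step 3: dist = v0:0,v1:inf,v2:1,v3:inf,v4:inf,v5:18,v6:2
step 4: dist = v0:0,v1:inf,v2:1,v3:inf,v4:inf,v5:18,v6:2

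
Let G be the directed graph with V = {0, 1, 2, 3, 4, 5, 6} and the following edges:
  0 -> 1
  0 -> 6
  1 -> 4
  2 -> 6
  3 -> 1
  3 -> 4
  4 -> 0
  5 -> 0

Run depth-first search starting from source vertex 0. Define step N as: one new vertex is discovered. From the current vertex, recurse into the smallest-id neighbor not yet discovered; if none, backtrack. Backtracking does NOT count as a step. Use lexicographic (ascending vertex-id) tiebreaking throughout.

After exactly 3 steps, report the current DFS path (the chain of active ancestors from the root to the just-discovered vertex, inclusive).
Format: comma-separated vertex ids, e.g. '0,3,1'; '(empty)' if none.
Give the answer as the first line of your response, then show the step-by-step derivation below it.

0,1,4

step 1: discover 0; path=0; order=0
step 2: discover 1; path=0>1; order=0,1
step 3: discover 4; path=0>1>4; order=0,1,4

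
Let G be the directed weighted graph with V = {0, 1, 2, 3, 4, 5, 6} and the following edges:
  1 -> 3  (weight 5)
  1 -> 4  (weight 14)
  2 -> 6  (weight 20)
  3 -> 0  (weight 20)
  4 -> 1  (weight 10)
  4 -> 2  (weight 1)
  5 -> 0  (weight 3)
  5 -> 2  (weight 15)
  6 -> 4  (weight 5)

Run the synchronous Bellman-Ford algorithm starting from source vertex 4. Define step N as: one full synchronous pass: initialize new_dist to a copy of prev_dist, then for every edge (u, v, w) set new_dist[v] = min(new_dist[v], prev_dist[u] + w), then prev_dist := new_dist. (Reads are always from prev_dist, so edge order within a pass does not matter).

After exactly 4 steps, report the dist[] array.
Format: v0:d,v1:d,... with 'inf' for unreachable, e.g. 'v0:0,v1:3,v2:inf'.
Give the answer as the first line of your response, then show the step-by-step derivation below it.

v0:35,v1:10,v2:1,v3:15,v4:0,v5:inf,v6:21

step 1: dist = v0:inf,v1:10,v2:1,v3:inf,v4:0,v5:inf,v6:inf
step 2: dist = v0:inf,v1:10,v2:1,v3:15,v4:0,v5:inf,v6:21
step 3: dist = v0:35,v1:10,v2:1,v3:15,v4:0,v5:inf,v6:21
step 4: dist = v0:35,v1:10,v2:1,v3:15,v4:0,v5:inf,v6:21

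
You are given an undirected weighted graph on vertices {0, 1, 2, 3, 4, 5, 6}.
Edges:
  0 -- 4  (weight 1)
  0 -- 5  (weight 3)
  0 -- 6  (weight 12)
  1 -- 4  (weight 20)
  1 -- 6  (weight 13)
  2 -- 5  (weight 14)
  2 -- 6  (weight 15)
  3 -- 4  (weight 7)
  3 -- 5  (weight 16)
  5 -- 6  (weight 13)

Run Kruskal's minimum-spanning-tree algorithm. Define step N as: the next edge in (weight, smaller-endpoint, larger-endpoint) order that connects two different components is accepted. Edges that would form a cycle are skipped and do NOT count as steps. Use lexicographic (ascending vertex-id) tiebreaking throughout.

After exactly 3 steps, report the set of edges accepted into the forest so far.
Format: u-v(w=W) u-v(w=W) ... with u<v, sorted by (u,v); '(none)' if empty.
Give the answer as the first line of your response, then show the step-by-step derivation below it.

0-4(w=1) 0-5(w=3) 3-4(w=7)

step 1: add edge 0-4 (w=1); MST = {0-4(w=1)}
step 2: add edge 0-5 (w=3); MST = {0-4(w=1) 0-5(w=3)}
step 3: add edge 3-4 (w=7); MST = {0-4(w=1) 0-5(w=3) 3-4(w=7)}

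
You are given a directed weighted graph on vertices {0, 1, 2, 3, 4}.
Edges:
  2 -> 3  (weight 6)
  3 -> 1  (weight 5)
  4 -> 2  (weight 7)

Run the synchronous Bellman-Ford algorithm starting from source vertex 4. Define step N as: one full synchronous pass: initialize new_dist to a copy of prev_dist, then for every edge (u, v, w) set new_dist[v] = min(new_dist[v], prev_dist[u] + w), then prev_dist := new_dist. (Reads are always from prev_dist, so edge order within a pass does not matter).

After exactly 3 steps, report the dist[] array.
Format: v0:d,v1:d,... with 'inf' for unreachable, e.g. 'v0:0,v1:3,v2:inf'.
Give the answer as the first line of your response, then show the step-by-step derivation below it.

v0:inf,v1:18,v2:7,v3:13,v4:0

step 1: dist = v0:inf,v1:inf,v2:7,v3:inf,v4:0
step 2: dist = v0:inf,v1:inf,v2:7,v3:13,v4:0
step 3: dist = v0:inf,v1:18,v2:7,v3:13,v4:0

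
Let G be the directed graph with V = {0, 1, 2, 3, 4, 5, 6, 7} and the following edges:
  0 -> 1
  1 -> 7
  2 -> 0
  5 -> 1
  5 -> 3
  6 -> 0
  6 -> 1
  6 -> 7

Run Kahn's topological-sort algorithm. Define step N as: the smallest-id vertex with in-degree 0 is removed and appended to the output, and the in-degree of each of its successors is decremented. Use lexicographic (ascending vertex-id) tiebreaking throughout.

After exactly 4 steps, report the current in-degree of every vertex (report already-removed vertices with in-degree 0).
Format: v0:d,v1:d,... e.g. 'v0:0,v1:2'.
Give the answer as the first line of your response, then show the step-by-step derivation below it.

v0:1,v1:2,v2:0,v3:0,v4:0,v5:0,v6:0,v7:2

step 1: output 2; order=[2]; indeg=(1,3,0,1,0,0,0,2)
step 2: output 4; order=[2,4]; indeg=(1,3,0,1,0,0,0,2)
step 3: output 5; order=[2,4,5]; indeg=(1,2,0,0,0,0,0,2)
step 4: output 3; order=[2,4,5,3]; indeg=(1,2,0,0,0,0,0,2)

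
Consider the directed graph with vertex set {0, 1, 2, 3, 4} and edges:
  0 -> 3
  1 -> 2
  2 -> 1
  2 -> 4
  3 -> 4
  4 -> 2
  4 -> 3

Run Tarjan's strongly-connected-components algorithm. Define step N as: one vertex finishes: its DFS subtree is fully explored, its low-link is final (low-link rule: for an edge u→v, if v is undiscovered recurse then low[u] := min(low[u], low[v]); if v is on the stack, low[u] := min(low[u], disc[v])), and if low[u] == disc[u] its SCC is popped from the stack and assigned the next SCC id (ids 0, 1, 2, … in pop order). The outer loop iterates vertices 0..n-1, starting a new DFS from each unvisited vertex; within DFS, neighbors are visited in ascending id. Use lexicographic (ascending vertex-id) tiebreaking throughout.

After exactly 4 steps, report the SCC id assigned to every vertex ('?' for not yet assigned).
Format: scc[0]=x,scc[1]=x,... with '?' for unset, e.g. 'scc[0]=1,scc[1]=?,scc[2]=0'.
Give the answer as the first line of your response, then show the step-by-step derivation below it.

scc[0]=?,scc[1]=0,scc[2]=0,scc[3]=0,scc[4]=0

step 1: low=(low[0]=0,low[1]=3,low[2]=3,low[3]=1,low[4]=2); scc=(scc[0]=?,scc[1]=?,scc[2]=?,scc[3]=?,scc[4]=?)
step 2: low=(low[0]=0,low[1]=3,low[2]=2,low[3]=1,low[4]=2); scc=(scc[0]=?,scc[1]=?,scc[2]=?,scc[3]=?,scc[4]=?)
step 3: low=(low[0]=0,low[1]=3,low[2]=2,low[3]=1,low[4]=1); scc=(scc[0]=?,scc[1]=?,scc[2]=?,scc[3]=?,scc[4]=?)
step 4: low=(low[0]=0,low[1]=3,low[2]=2,low[3]=1,low[4]=1); scc=(scc[0]=?,scc[1]=0,scc[2]=0,scc[3]=0,scc[4]=0)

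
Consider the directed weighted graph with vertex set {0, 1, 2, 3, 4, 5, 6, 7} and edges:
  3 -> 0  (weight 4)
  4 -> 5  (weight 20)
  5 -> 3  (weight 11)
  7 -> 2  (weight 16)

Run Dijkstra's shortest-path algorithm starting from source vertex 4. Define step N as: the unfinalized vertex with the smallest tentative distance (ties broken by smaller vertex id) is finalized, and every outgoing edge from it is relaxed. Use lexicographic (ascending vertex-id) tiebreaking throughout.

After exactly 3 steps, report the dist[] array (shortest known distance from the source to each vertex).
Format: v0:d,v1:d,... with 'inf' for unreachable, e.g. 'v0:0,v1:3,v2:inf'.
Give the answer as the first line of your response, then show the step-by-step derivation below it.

v0:35,v1:inf,v2:inf,v3:31,v4:0,v5:20,v6:inf,v7:inf

step 1: dist = v0:inf,v1:inf,v2:inf,v3:inf,v4:0,v5:20,v6:inf,v7:inf
step 2: dist = v0:inf,v1:inf,v2:inf,v3:31,v4:0,v5:20,v6:inf,v7:inf
step 3: dist = v0:35,v1:inf,v2:inf,v3:31,v4:0,v5:20,v6:inf,v7:inf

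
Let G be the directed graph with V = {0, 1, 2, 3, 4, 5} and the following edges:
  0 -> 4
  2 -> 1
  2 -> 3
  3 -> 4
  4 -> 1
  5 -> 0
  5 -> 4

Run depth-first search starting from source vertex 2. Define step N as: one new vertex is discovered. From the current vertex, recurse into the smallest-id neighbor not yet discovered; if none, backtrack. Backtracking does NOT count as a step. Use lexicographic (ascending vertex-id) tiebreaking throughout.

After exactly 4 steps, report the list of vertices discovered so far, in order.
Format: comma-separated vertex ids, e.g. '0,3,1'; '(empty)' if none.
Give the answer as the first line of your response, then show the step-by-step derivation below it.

2,1,3,4

step 1: discover 2; path=2; order=2
step 2: discover 1; path=2>1; order=2,1
step 3: discover 3; path=2>3; order=2,1,3
step 4: discover 4; path=2>3>4; order=2,1,3,4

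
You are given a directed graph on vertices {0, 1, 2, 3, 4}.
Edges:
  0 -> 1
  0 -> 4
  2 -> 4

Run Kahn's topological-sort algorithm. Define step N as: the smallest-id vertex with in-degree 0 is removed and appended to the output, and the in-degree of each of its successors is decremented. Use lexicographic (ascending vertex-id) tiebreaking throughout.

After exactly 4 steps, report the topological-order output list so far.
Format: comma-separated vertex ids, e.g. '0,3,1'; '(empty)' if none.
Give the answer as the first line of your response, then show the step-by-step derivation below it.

0,1,2,3

step 1: output 0; order=[0]; indeg=(0,0,0,0,1)
step 2: output 1; order=[0,1]; indeg=(0,0,0,0,1)
step 3: output 2; order=[0,1,2]; indeg=(0,0,0,0,0)
step 4: output 3; order=[0,1,2,3]; indeg=(0,0,0,0,0)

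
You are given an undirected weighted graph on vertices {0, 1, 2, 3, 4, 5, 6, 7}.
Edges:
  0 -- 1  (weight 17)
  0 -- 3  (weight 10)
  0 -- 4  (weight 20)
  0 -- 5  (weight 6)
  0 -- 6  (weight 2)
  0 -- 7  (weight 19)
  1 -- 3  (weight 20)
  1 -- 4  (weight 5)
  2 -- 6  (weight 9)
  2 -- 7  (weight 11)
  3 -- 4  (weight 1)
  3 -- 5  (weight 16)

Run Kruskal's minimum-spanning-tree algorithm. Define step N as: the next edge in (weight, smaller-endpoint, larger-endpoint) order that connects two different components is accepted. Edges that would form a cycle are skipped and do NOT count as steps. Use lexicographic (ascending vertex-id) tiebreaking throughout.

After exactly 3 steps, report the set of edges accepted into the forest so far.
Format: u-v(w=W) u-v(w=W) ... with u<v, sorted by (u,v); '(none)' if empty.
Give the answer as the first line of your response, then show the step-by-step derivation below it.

0-6(w=2) 1-4(w=5) 3-4(w=1)

step 1: add edge 3-4 (w=1); MST = {3-4(w=1)}
step 2: add edge 0-6 (w=2); MST = {0-6(w=2) 3-4(w=1)}
step 3: add edge 1-4 (w=5); MST = {0-6(w=2) 1-4(w=5) 3-4(w=1)}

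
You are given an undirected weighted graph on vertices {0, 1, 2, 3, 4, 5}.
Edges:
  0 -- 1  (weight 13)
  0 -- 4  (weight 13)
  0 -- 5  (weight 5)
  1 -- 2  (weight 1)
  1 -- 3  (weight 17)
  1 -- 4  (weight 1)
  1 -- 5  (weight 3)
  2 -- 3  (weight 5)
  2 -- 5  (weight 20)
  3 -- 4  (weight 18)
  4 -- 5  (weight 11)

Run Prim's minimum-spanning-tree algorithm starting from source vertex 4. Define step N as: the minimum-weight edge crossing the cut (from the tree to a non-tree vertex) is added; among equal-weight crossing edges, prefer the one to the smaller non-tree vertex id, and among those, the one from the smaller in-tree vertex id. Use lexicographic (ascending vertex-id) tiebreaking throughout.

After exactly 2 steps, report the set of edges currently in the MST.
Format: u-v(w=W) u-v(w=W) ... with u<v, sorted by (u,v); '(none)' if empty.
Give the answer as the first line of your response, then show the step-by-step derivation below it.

1-2(w=1) 1-4(w=1)

step 1: add edge 1-4 (w=1); MST = {1-4(w=1)}
step 2: add edge 1-2 (w=1); MST = {1-2(w=1) 1-4(w=1)}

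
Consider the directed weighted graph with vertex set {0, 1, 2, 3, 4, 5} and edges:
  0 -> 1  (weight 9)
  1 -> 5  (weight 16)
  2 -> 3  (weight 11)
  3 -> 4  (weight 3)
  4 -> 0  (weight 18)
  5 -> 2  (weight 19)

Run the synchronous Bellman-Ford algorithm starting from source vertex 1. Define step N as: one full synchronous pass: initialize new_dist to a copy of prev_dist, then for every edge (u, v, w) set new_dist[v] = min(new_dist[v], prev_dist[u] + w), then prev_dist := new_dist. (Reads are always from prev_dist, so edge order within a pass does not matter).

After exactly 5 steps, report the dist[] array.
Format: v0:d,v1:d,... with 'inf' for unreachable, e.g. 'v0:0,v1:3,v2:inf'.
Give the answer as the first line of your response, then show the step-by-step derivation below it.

v0:67,v1:0,v2:35,v3:46,v4:49,v5:16

step 1: dist = v0:inf,v1:0,v2:inf,v3:inf,v4:inf,v5:16
step 2: dist = v0:inf,v1:0,v2:35,v3:inf,v4:inf,v5:16
step 3: dist = v0:inf,v1:0,v2:35,v3:46,v4:inf,v5:16
step 4: dist = v0:inf,v1:0,v2:35,v3:46,v4:49,v5:16
step 5: dist = v0:67,v1:0,v2:35,v3:46,v4:49,v5:16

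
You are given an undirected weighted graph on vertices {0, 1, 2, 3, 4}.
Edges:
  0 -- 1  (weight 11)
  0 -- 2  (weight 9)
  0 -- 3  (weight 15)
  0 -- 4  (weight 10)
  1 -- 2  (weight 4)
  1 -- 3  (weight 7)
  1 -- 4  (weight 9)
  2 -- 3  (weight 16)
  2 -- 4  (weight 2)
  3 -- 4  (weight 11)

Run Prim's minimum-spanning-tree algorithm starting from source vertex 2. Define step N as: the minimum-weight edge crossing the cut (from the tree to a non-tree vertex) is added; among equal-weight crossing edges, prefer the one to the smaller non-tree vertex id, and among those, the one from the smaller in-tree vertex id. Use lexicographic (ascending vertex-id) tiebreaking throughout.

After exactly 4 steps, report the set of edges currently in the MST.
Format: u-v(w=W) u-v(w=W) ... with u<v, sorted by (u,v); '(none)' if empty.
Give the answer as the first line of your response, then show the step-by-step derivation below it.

0-2(w=9) 1-2(w=4) 1-3(w=7) 2-4(w=2)

step 1: add edge 2-4 (w=2); MST = {2-4(w=2)}
step 2: add edge 1-2 (w=4); MST = {1-2(w=4) 2-4(w=2)}
step 3: add edge 1-3 (w=7); MST = {1-2(w=4) 1-3(w=7) 2-4(w=2)}
step 4: add edge 0-2 (w=9); MST = {0-2(w=9) 1-2(w=4) 1-3(w=7) 2-4(w=2)}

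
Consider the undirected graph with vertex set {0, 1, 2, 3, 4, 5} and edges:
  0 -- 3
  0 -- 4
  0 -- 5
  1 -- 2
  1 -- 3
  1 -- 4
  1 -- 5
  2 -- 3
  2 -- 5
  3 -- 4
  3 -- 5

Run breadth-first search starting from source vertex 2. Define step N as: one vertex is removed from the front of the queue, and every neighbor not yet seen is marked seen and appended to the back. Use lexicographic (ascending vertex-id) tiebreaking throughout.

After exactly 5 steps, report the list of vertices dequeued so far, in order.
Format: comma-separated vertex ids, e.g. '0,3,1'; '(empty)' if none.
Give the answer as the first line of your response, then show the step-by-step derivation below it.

2,1,3,5,4

step 1: dequeue 2; queue=[1,3,5]; order=2
step 2: dequeue 1; queue=[3,5,4]; order=2,1
step 3: dequeue 3; queue=[5,4,0]; order=2,1,3
step 4: dequeue 5; queue=[4,0]; order=2,1,3,5
step 5: dequeue 4; queue=[0]; order=2,1,3,5,4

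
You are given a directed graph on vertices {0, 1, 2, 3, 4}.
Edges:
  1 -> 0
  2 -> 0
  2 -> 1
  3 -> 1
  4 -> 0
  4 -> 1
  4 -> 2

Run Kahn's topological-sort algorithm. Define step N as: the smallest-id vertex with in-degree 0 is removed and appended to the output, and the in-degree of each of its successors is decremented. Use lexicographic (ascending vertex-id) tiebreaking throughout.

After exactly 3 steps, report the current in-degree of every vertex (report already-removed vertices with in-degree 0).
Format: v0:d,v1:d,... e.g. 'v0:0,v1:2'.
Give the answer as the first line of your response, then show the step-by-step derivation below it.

v0:1,v1:0,v2:0,v3:0,v4:0

step 1: output 3; order=[3]; indeg=(3,2,1,0,0)
step 2: output 4; order=[3,4]; indeg=(2,1,0,0,0)
step 3: output 2; order=[3,4,2]; indeg=(1,0,0,0,0)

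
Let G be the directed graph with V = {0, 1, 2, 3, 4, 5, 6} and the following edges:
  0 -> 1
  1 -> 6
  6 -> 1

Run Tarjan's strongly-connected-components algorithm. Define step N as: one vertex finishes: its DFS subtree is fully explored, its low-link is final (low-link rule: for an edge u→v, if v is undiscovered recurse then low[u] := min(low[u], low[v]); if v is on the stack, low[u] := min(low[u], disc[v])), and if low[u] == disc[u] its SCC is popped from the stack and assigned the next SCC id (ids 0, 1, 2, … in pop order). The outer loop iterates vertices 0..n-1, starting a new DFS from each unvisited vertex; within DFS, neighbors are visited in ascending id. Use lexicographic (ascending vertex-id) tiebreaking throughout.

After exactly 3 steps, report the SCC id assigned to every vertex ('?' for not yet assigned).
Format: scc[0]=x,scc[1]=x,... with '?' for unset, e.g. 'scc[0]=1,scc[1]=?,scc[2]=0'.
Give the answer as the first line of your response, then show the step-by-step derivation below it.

scc[0]=1,scc[1]=0,scc[2]=?,scc[3]=?,scc[4]=?,scc[5]=?,scc[6]=0

step 1: low=(low[0]=0,low[1]=1,low[2]=?,low[3]=?,low[4]=?,low[5]=?,low[6]=1); scc=(scc[0]=?,scc[1]=?,scc[2]=?,scc[3]=?,scc[4]=?,scc[5]=?,scc[6]=?)
step 2: low=(low[0]=0,low[1]=1,low[2]=?,low[3]=?,low[4]=?,low[5]=?,low[6]=1); scc=(scc[0]=?,scc[1]=0,scc[2]=?,scc[3]=?,scc[4]=?,scc[5]=?,scc[6]=0)
step 3: low=(low[0]=0,low[1]=1,low[2]=?,low[3]=?,low[4]=?,low[5]=?,low[6]=1); scc=(scc[0]=1,scc[1]=0,scc[2]=?,scc[3]=?,scc[4]=?,scc[5]=?,scc[6]=0)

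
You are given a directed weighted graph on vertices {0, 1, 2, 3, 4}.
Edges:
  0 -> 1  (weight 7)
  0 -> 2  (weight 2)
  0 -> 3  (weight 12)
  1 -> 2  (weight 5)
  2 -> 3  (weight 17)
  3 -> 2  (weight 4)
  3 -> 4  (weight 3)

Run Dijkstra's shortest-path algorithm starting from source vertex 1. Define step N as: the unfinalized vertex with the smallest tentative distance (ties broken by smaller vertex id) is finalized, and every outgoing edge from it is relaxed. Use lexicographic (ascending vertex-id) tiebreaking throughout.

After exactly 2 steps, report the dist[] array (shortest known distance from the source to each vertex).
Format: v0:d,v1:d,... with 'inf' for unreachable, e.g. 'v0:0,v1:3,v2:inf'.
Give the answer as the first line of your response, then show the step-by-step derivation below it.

v0:inf,v1:0,v2:5,v3:22,v4:inf

step 1: dist = v0:inf,v1:0,v2:5,v3:inf,v4:inf
step 2: dist = v0:inf,v1:0,v2:5,v3:22,v4:inf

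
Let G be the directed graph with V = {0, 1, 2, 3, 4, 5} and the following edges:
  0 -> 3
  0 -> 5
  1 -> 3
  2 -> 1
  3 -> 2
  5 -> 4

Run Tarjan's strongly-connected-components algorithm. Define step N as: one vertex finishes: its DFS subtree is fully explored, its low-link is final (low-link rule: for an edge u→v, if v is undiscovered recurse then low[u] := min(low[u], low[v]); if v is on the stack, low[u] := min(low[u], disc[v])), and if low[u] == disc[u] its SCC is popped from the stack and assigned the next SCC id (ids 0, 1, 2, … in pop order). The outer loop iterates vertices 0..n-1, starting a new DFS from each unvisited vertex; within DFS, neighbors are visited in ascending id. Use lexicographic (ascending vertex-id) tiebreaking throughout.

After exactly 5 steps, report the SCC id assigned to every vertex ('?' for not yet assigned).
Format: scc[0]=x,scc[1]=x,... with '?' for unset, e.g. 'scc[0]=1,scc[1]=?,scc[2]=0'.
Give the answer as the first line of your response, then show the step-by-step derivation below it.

scc[0]=?,scc[1]=0,scc[2]=0,scc[3]=0,scc[4]=1,scc[5]=2

step 1: low=(low[0]=0,low[1]=1,low[2]=2,low[3]=1,low[4]=?,low[5]=?); scc=(scc[0]=?,scc[1]=?,scc[2]=?,scc[3]=?,scc[4]=?,scc[5]=?)
step 2: low=(low[0]=0,low[1]=1,low[2]=1,low[3]=1,low[4]=?,low[5]=?); scc=(scc[0]=?,scc[1]=?,scc[2]=?,scc[3]=?,scc[4]=?,scc[5]=?)
step 3: low=(low[0]=0,low[1]=1,low[2]=1,low[3]=1,low[4]=?,low[5]=?); scc=(scc[0]=?,scc[1]=0,scc[2]=0,scc[3]=0,scc[4]=?,scc[5]=?)
step 4: low=(low[0]=0,low[1]=1,low[2]=1,low[3]=1,low[4]=5,low[5]=4); scc=(scc[0]=?,scc[1]=0,scc[2]=0,scc[3]=0,scc[4]=1,scc[5]=?)
step 5: low=(low[0]=0,low[1]=1,low[2]=1,low[3]=1,low[4]=5,low[5]=4); scc=(scc[0]=?,scc[1]=0,scc[2]=0,scc[3]=0,scc[4]=1,scc[5]=2)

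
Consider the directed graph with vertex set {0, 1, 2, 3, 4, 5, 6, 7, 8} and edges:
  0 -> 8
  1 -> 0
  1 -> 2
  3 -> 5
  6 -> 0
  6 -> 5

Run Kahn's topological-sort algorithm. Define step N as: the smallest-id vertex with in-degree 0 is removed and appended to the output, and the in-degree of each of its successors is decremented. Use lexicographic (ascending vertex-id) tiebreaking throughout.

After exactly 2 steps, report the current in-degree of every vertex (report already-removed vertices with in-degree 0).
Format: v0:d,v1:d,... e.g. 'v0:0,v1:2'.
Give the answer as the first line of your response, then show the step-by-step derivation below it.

v0:1,v1:0,v2:0,v3:0,v4:0,v5:2,v6:0,v7:0,v8:1

step 1: output 1; order=[1]; indeg=(1,0,0,0,0,2,0,0,1)
step 2: output 2; order=[1,2]; indeg=(1,0,0,0,0,2,0,0,1)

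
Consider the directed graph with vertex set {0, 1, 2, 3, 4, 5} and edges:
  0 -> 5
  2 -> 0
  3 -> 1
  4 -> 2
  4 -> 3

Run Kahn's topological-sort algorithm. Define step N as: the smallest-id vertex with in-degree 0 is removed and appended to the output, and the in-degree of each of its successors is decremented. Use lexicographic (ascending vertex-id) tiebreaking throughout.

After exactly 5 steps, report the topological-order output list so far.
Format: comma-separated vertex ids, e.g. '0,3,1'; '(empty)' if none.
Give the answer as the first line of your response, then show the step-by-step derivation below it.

4,2,0,3,1

step 1: output 4; order=[4]; indeg=(1,1,0,0,0,1)
step 2: output 2; order=[4,2]; indeg=(0,1,0,0,0,1)
step 3: output 0; order=[4,2,0]; indeg=(0,1,0,0,0,0)
step 4: output 3; order=[4,2,0,3]; indeg=(0,0,0,0,0,0)
step 5: output 1; order=[4,2,0,3,1]; indeg=(0,0,0,0,0,0)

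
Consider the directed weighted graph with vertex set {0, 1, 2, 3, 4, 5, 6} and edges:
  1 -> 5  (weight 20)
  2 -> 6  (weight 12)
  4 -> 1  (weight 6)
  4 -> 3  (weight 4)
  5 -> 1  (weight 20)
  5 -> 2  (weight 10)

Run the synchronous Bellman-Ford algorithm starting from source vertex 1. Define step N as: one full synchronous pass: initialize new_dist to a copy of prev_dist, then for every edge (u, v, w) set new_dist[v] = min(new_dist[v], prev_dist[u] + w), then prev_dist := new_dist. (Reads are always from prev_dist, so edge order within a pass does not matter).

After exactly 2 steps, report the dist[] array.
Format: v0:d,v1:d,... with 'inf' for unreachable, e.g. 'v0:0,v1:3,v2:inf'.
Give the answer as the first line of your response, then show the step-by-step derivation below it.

v0:inf,v1:0,v2:30,v3:inf,v4:inf,v5:20,v6:inf

step 1: dist = v0:inf,v1:0,v2:inf,v3:inf,v4:inf,v5:20,v6:inf
step 2: dist = v0:inf,v1:0,v2:30,v3:inf,v4:inf,v5:20,v6:inf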